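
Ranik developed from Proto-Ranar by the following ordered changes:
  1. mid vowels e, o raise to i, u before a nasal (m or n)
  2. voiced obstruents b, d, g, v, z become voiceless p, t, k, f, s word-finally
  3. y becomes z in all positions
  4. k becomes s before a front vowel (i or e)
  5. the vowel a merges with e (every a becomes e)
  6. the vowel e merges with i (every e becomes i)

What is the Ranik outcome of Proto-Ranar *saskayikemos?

Ranik: start from *saskayikemos.
  rule 1 (pre-nasal raising): saskayikemos → saskayikimos
  rule 2: no change — saskayikimos
  rule 3 (unconditioned shift): saskayikimos → saskazikimos
  rule 4 (palatalisation): saskazikimos → saskazisimos
  rule 5 (vowel merger): saskazisimos → seskezisimos
  rule 6 (vowel merger): seskezisimos → siskizisimos
  ⇒ Ranik siskizisimos

siskizisimos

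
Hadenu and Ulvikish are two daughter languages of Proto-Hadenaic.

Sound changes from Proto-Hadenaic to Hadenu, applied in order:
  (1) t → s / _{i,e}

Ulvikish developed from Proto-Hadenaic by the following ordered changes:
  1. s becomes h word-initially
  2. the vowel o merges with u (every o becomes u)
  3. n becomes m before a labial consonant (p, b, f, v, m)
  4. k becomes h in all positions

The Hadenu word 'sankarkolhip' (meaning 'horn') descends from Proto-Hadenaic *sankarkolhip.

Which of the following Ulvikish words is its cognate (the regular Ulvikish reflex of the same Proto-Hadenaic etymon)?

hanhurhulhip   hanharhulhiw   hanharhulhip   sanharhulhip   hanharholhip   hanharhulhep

Ulvikish: start from *sankarkolhip.
  rule 1 (debuccalisation): sankarkolhip → hankarkolhip
  rule 2 (vowel merger): hankarkolhip → hankarkulhip
  rule 3: no change — hankarkulhip
  rule 4 (unconditioned shift): hankarkulhip → hanharhulhip
  ⇒ Ulvikish hanharhulhip
The other candidates each miss or misapply at least one Ulvikish change.

hanharhulhip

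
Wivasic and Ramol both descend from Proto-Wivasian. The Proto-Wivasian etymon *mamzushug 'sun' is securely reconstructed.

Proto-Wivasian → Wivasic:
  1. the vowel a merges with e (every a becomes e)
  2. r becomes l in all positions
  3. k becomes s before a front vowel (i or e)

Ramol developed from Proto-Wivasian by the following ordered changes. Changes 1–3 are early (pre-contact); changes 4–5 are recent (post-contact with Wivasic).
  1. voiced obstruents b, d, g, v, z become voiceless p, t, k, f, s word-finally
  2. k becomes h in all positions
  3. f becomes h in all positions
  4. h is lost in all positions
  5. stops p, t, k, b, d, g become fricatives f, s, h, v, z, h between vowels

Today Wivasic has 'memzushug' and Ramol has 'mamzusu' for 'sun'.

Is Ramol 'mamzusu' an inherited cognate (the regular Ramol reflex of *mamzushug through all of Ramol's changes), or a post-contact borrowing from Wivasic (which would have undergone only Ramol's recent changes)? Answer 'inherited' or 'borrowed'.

If inherited, *mamzushug would pass through all of Ramol's changes:
Ramol: *mamzushug
  mamzushug → mamzushuk   [final devoicing]
  mamzushuk → mamzushuh   [unconditioned shift]
  mamzushuh (rule 3 does not apply)
  mamzushuh → mamzusu   [h-loss]
  mamzusu (rule 5 does not apply)
  giving Ramol mamzusu.
If borrowed from Wivasic 'memzushug' after the early changes, it would undergo only the recent ones:
  rule 4 (h-loss): memzushug → memzusug
  rule 5 (intervocalic lenition): no change (memzusug)
  ⇒ as a loan: memzusug
Ramol 'mamzusu' matches the inherited outcome exactly, so it is an inherited cognate, not a loan.

inherited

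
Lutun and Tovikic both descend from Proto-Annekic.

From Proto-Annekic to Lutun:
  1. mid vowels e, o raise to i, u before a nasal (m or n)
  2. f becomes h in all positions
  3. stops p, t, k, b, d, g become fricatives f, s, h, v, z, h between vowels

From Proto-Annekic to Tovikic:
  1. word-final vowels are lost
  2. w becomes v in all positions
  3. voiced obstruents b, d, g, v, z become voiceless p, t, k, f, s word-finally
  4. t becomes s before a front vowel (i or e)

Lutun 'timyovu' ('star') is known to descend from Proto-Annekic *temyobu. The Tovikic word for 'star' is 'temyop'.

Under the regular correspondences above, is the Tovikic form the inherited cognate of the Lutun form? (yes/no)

no

Derive the expected Tovikic reflex of *temyobu:
Tovikic: *temyobu
  temyobu → temyob   [apocope]
  temyob (rule 2 does not apply)
  temyob → temyop   [final devoicing]
  temyop → semyop   [palatalisation]
  giving Tovikic semyop.
The regular Tovikic reflex would be 'semyop', but the attested form is 'temyop'. The correspondence is irregular, so they are not cognates (the Tovikic form has a different source).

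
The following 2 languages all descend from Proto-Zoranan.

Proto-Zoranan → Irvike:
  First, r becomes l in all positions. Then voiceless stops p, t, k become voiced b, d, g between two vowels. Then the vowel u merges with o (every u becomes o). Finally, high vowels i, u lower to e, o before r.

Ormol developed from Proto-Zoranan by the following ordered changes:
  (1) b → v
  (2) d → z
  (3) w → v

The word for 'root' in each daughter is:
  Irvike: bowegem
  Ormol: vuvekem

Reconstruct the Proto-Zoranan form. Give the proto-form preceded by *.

*buwekem

Position 3: Irvike has w, Ormol has v. Irvike preserves w here (none of its changes turn any other segment into w), so the proto-segment is *w.
Position 5: Irvike has g, Ormol has k. Ormol preserves k here (none of its changes turn any other segment into k), so the proto-segment is *k.
Position 2: Irvike has o, Ormol has u. Ormol preserves u here (none of its changes turn any other segment into u), so the proto-segment is *u.
Continuing position by position gives *buwekem; check it forward:
Irvike: start from *buwekem.
  rule 1: no change — buwekem
  rule 2 (intervocalic voicing): buwekem → buwegem
  rule 3 (vowel merger): buwegem → bowegem
  rule 4: no change — bowegem
  ⇒ Irvike bowegem
Ormol: *buwekem > vuwekem > vuvekem  (by unconditioned shift, unconditioned shift)
*buwekem is the unique common source.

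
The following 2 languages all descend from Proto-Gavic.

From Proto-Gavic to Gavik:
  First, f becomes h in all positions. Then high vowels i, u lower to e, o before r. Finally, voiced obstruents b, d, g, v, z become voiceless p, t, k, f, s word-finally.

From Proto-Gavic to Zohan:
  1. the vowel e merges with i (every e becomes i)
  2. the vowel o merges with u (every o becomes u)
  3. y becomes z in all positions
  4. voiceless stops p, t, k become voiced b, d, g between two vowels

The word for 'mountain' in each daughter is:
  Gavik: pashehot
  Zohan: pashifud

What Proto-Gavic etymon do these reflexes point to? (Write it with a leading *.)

*pashefod

Position 5: Gavik has e, Zohan has i. Taking the neighbouring segments as reconstructed: Gavik e can only go back to *e; Zohan i could go back to *e or *i — the one source consistent with every daughter is *e.
Position 8: Gavik has t, Zohan has d. Taking the neighbouring segments as reconstructed: Gavik t could go back to *t or *d; Zohan d can only go back to *d — the one source consistent with every daughter is *d.
Position 6: Gavik has h, Zohan has f. Zohan preserves f here (none of its changes turn any other segment into f), so the proto-segment is *f.
This points to *pashefod. Verify forward in each daughter:
Gavik: *pashefod
  pashefod → pashehod   [unconditioned shift]
  pashehod (rule 2 does not apply)
  pashehod → pashehot   [final devoicing]
  giving Gavik pashehot.
Zohan: *pashefod > pashifod > pashifud  (by vowel merger, vowel merger)
No other proto-form is consistent with every reflex, so the reconstruction is *pashefod.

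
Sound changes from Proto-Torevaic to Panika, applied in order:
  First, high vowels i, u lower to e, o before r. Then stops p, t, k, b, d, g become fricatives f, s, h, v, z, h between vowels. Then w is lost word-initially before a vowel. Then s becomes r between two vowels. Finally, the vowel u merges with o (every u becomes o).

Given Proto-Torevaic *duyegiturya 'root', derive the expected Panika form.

Panika: start from *duyegiturya.
  rule 1 (pre-rhotic lowering): duyegiturya → duyegitorya
  rule 2 (intervocalic lenition): duyegitorya → duyehisorya
  rule 3: no change — duyehisorya
  rule 4 (rhotacism): duyehisorya → duyehirorya
  rule 5 (vowel merger): duyehirorya → doyehirorya
  ⇒ Panika doyehirorya

doyehirorya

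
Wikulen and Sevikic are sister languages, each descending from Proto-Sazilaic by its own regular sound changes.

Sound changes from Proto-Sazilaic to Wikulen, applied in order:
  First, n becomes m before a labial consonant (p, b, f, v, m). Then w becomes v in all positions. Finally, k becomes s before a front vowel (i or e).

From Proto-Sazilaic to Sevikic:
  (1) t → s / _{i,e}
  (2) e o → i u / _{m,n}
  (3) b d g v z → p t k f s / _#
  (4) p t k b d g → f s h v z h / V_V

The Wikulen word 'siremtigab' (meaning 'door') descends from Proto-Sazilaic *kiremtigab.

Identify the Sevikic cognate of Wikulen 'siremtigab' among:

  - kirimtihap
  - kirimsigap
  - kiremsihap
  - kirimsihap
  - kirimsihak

Sevikic: *kiremtigab > kiremsigab > kirimsigab > kirimsigap > kirimsihap  (by palatalisation, pre-nasal raising, final devoicing, intervocalic lenition)
Only 'kirimsihap' matches the regular Sevikic development of *kiremtigab.

kirimsihap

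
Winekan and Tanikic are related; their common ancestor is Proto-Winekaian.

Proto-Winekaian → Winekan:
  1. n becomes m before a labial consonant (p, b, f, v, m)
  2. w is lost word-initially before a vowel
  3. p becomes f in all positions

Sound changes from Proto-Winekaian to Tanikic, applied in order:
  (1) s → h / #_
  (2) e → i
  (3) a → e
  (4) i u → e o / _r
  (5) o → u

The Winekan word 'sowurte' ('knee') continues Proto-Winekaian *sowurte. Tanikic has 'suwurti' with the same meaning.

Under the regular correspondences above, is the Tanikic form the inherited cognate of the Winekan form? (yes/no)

Derive the expected Tanikic reflex of *sowurte:
Tanikic: *sowurte
  sowurte → howurte   [debuccalisation]
  howurte → howurti   [vowel merger]
  howurti (rule 3 does not apply)
  howurti → howorti   [pre-rhotic lowering]
  howorti → huwurti   [vowel merger]
  giving Tanikic huwurti.
The regular Tanikic reflex would be 'huwurti', but the attested form is 'suwurti'. The correspondence is irregular, so they are not cognates (the Tanikic form has a different source).

no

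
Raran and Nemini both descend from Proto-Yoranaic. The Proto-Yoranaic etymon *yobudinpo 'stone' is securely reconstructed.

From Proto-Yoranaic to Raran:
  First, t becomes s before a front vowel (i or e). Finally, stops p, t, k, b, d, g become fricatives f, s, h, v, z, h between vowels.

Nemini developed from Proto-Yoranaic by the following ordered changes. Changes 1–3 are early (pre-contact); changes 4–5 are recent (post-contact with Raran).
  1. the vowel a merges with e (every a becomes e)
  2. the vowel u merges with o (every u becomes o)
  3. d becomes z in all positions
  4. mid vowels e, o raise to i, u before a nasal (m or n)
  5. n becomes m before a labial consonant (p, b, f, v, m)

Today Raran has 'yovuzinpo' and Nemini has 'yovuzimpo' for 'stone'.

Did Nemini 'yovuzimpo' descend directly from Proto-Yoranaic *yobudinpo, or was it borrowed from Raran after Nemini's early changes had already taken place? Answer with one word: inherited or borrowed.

If inherited, *yobudinpo would pass through all of Nemini's changes:
Nemini: *yobudinpo > yobodinpo > yobozinpo > yobozimpo  (by vowel merger, unconditioned shift, nasal place assimilation)
If borrowed from Raran 'yovuzinpo' after the early changes, it would undergo only the recent ones:
  rule 4 (pre-nasal raising): no change (yovuzinpo)
  rule 5 (nasal place assimilation): yovuzinpo → yovuzimpo
  ⇒ as a loan: yovuzimpo
Nemini 'yovuzimpo' matches the loan outcome 'yovuzimpo', not the inherited 'yobozimpo' — it skipped the early Nemini changes, so it was borrowed from Raran.

borrowed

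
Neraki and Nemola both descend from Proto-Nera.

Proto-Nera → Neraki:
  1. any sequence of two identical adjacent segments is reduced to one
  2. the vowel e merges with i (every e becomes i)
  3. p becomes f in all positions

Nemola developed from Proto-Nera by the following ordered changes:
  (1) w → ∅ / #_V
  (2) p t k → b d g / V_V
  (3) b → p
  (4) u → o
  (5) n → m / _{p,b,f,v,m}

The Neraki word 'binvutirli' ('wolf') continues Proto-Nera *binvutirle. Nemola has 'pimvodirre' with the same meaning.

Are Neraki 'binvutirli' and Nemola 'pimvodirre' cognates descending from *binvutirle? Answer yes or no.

Derive the expected Nemola reflex of *binvutirle:
Nemola: *binvutirle > binvudirle > pinvudirle > pinvodirle > pimvodirle  (by intervocalic voicing, unconditioned shift, vowel merger, nasal place assimilation)
The regular Nemola reflex would be 'pimvodirle', but the attested form is 'pimvodirre'. The correspondence is irregular, so they are not cognates (the Nemola form has a different source).

no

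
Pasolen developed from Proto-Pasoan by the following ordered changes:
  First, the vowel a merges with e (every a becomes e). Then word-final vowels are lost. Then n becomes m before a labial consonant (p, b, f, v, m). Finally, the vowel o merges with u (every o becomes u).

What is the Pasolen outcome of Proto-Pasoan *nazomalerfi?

nezumelerf

Pasolen: *nazomalerfi > nezomelerfi > nezomelerf > nezumelerf  (by vowel merger, apocope, vowel merger)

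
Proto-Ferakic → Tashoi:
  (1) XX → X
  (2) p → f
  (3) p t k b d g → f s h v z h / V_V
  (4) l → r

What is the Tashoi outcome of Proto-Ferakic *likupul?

Tashoi: *likupul > likuful > lihuful > rihufur  (by unconditioned shift, intervocalic lenition, unconditioned shift)

rihufur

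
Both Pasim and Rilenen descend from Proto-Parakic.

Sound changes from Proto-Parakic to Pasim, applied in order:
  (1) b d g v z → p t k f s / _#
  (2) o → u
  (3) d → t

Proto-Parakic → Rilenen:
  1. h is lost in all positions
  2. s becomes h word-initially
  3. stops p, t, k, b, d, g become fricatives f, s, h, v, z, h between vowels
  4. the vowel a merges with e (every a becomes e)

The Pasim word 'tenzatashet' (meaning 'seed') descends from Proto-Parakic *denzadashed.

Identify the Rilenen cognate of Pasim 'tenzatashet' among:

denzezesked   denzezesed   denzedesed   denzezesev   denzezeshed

Rilenen: *denzadashed
  denzadashed → denzadased   [h-loss]
  denzadased (rule 2 does not apply)
  denzadased → denzazased   [intervocalic lenition]
  denzazased → denzezesed   [vowel merger]
  giving Rilenen denzezesed.
Only 'denzezesed' matches the regular Rilenen development of *denzadashed.

denzezesed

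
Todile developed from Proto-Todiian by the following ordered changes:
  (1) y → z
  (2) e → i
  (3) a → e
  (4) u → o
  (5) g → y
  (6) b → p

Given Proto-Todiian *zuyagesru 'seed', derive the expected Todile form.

zozeyisro

Todile: *zuyagesru > zuzagesru > zuzagisru > zuzegisru > zozegisro > zozeyisro  (by unconditioned shift, vowel merger, vowel merger, vowel merger, unconditioned shift)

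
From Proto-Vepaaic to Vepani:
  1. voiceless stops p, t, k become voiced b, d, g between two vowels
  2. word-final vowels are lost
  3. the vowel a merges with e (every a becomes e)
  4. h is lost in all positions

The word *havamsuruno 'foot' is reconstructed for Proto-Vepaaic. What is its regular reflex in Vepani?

Vepani: *havamsuruno
  havamsuruno (rule 1 does not apply)
  havamsuruno → havamsurun   [apocope]
  havamsurun → hevemsurun   [vowel merger]
  hevemsurun → evemsurun   [h-loss]
  giving Vepani evemsurun.

evemsurun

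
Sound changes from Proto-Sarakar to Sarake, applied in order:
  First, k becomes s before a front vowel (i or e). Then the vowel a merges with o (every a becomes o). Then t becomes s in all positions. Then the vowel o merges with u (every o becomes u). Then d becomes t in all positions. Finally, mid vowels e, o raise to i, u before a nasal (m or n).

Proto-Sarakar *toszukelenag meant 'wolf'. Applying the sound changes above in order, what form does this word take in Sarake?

Sarake: start from *toszukelenag.
  rule 1 (palatalisation): toszukelenag → toszuselenag
  rule 2 (vowel merger): toszuselenag → toszuselenog
  rule 3 (unconditioned shift): toszuselenog → soszuselenog
  rule 4 (vowel merger): soszuselenog → suszuselenug
  rule 5: no change — suszuselenug
  rule 6 (pre-nasal raising): suszuselenug → suszuselinug
  ⇒ Sarake suszuselinug

suszuselinug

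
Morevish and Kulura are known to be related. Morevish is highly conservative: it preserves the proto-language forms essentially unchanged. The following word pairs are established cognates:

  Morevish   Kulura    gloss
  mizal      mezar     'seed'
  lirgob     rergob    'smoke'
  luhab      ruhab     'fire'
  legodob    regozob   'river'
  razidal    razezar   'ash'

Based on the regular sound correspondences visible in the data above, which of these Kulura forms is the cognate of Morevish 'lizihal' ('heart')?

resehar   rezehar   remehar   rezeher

lirgob ~ rergob — Morevish l corresponds to Kulura r word-initially before a front vowel.
mizal ~ mezar, razidal ~ razezar — Morevish i corresponds to Kulura e after a consonant, before a consonant other than r, m, n, p, b, f, v.
mizal ~ mezar, razidal ~ razezar — Morevish l corresponds to Kulura r word-finally.
Applying these to Morevish 'lizihal':
  lizihal → rizihal   (l→r word-initially before a front vowel)
  rizihal → rezihal   (i→e after a consonant, before a consonant other than r, m, n, p, b, f, v)
  rezihal → rezehal   (i→e after a consonant, before a consonant other than r, m, n, p, b, f, v)
  rezehal → rezehar   (l→r word-finally)
So the Kulura cognate is 'rezehar'.

rezehar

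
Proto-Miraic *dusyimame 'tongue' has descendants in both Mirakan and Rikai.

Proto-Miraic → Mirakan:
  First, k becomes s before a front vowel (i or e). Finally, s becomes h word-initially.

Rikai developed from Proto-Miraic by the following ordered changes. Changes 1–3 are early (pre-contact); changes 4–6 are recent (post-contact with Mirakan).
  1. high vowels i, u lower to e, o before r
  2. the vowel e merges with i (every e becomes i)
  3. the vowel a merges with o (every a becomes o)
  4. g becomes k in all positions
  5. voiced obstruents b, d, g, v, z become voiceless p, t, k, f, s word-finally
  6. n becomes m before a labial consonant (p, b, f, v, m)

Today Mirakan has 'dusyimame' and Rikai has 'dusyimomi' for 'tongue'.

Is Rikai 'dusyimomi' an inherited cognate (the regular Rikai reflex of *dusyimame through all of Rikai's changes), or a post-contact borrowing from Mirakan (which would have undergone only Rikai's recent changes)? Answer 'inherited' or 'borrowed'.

If inherited, *dusyimame would pass through all of Rikai's changes:
Rikai: *dusyimame
  dusyimame (rule 1 does not apply)
  dusyimame → dusyimami   [vowel merger]
  dusyimami → dusyimomi   [vowel merger]
  dusyimomi (rule 4 does not apply)
  dusyimomi (rule 5 does not apply)
  dusyimomi (rule 6 does not apply)
  giving Rikai dusyimomi.
If borrowed from Mirakan 'dusyimame' after the early changes, it would undergo only the recent ones:
  rule 4 (unconditioned shift): no change (dusyimame)
  rule 5 (final devoicing): no change (dusyimame)
  rule 6 (nasal place assimilation): no change (dusyimame)
  ⇒ as a loan: dusyimame
Rikai 'dusyimomi' matches the inherited outcome exactly, so it is an inherited cognate, not a loan.

inherited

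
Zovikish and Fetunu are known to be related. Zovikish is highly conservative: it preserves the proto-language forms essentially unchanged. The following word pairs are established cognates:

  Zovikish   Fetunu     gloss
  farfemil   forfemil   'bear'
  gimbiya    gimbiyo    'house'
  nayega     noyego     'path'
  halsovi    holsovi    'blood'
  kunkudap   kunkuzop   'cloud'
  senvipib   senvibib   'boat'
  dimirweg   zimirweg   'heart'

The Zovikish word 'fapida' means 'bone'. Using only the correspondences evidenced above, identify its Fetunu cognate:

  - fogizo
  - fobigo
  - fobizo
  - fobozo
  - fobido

kunkudap ~ kunkuzop — Zovikish a corresponds to Fetunu o after a consonant, before a labial obstruent.
senvipib ~ senvibib — Zovikish p corresponds to Fetunu b between vowels (before a front vowel).
kunkudap ~ kunkuzop — Zovikish d corresponds to Fetunu z between vowels (before a back vowel).
gimbiya ~ gimbiyo, nayega ~ noyego — Zovikish a corresponds to Fetunu o word-finally.
Applying these to Zovikish 'fapida':
  fapida → fopida   (a→o after a consonant, before a labial obstruent)
  fopida → fobida   (p→b between vowels (before a front vowel))
  fobida → fobiza   (d→z between vowels (before a back vowel))
  fobiza → fobizo   (a→o word-finally)
So the Fetunu cognate is 'fobizo'.

fobizo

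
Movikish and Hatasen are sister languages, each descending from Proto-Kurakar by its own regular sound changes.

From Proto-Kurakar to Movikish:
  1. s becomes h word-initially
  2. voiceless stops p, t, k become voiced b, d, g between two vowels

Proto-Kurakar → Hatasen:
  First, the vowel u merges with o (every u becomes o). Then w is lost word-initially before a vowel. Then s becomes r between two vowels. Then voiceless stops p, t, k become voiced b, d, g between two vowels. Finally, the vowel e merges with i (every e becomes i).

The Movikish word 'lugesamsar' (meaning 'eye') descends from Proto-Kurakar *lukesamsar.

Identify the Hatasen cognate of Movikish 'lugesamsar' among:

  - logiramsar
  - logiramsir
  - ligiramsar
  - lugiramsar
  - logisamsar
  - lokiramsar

logiramsar

Hatasen: *lukesamsar > lokesamsar > lokeramsar > logeramsar > logiramsar  (by vowel merger, rhotacism, intervocalic voicing, vowel merger)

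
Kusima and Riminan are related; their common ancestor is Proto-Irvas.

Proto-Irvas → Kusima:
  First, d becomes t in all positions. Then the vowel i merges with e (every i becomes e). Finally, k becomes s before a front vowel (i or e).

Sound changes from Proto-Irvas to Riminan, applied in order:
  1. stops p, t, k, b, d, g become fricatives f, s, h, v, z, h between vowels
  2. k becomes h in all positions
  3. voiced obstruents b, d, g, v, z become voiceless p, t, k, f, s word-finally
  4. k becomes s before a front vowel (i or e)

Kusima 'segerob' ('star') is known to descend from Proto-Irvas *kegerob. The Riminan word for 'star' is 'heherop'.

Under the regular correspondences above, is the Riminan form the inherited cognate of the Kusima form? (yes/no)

Derive the expected Riminan reflex of *kegerob:
Riminan: *kegerob > keherob > heherob > heherop  (by intervocalic lenition, unconditioned shift, final devoicing)
Riminan 'heherop' matches the regular reflex exactly, so the pair is cognate.

yes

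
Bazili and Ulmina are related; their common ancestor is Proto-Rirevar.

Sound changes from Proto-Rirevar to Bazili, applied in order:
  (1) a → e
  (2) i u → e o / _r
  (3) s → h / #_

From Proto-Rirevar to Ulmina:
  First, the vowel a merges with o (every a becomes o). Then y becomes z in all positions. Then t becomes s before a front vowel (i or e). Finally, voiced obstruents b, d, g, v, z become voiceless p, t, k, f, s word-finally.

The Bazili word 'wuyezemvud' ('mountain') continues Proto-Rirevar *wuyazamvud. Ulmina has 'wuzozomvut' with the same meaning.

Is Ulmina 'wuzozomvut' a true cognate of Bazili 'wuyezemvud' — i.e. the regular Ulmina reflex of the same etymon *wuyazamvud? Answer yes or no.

yes

Derive the expected Ulmina reflex of *wuyazamvud:
Ulmina: *wuyazamvud
  wuyazamvud → wuyozomvud   [vowel merger]
  wuyozomvud → wuzozomvud   [unconditioned shift]
  wuzozomvud (rule 3 does not apply)
  wuzozomvud → wuzozomvut   [final devoicing]
  giving Ulmina wuzozomvut.
Ulmina 'wuzozomvut' matches the regular reflex exactly, so the pair is cognate.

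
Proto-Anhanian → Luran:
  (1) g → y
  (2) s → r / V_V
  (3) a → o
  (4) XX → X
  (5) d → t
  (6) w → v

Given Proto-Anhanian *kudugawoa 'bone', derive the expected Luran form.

kutuyovo

Luran: *kudugawoa
  kudugawoa → kuduyawoa   [unconditioned shift]
  kuduyawoa (rule 2 does not apply)
  kuduyawoa → kuduyowoo   [vowel merger]
  kuduyowoo → kuduyowo   [degemination]
  kuduyowo → kutuyowo   [unconditioned shift]
  kutuyowo → kutuyovo   [unconditioned shift]
  giving Luran kutuyovo.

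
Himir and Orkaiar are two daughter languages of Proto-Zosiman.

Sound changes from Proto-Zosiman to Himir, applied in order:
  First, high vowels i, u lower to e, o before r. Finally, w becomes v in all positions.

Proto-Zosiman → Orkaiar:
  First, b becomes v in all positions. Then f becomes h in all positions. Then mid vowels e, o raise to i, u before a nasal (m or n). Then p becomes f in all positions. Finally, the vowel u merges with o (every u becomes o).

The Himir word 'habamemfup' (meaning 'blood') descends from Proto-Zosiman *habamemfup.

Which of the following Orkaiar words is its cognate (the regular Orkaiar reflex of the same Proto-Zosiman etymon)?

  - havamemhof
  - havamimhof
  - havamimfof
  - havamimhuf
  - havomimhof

havamimhof

Orkaiar: start from *habamemfup.
  rule 1 (unconditioned shift): habamemfup → havamemfup
  rule 2 (unconditioned shift): havamemfup → havamemhup
  rule 3 (pre-nasal raising): havamemhup → havamimhup
  rule 4 (unconditioned shift): havamimhup → havamimhuf
  rule 5 (vowel merger): havamimhuf → havamimhof
  ⇒ Orkaiar havamimhof
The other candidates each miss or misapply at least one Orkaiar change.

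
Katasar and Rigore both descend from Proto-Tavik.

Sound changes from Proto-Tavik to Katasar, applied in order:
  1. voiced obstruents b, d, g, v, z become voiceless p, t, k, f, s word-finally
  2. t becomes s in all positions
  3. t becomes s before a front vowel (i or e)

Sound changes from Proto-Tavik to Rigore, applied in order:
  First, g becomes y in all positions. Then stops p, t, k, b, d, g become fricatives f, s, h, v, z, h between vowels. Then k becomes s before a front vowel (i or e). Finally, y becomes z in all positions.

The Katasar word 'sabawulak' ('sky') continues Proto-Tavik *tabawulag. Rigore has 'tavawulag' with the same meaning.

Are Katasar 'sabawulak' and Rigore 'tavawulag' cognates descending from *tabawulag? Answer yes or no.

no

Derive the expected Rigore reflex of *tabawulag:
Rigore: *tabawulag > tabawulay > tavawulay > tavawulaz  (by unconditioned shift, intervocalic lenition, unconditioned shift)
The regular Rigore reflex would be 'tavawulaz', but the attested form is 'tavawulag'. The correspondence is irregular, so they are not cognates (the Rigore form has a different source).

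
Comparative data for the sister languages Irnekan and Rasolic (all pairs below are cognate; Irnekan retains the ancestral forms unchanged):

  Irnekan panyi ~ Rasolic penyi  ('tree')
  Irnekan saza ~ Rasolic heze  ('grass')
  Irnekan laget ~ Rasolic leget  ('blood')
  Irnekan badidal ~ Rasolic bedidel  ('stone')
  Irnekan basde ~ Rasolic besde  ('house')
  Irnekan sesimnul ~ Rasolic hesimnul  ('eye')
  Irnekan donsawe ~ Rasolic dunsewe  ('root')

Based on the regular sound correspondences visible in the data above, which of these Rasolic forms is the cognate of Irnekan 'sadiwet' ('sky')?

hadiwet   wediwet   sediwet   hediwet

saza ~ heze — Irnekan s corresponds to Rasolic h word-initially before a back vowel.
saza ~ heze, laget ~ leget — Irnekan a corresponds to Rasolic e after a consonant, before a consonant other than r, m, n, p, b, f, v.
Applying these to Irnekan 'sadiwet':
  sadiwet → hadiwet   (s→h word-initially before a back vowel)
  hadiwet → hediwet   (a→e after a consonant, before a consonant other than r, m, n, p, b, f, v)
So the Rasolic cognate is 'hediwet'.

hediwet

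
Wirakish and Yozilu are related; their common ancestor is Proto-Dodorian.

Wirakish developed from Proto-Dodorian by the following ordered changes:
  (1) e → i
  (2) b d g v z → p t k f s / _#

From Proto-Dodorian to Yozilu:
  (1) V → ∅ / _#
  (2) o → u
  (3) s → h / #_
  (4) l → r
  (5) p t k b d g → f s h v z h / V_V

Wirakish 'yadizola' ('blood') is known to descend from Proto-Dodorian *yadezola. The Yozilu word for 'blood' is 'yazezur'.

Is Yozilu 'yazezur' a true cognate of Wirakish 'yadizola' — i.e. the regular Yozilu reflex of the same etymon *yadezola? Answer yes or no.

Derive the expected Yozilu reflex of *yadezola:
Yozilu: *yadezola
  yadezola → yadezol   [apocope]
  yadezol → yadezul   [vowel merger]
  yadezul (rule 3 does not apply)
  yadezul → yadezur   [unconditioned shift]
  yadezur → yazezur   [intervocalic lenition]
  giving Yozilu yazezur.
Yozilu 'yazezur' matches the regular reflex exactly, so the pair is cognate.

yes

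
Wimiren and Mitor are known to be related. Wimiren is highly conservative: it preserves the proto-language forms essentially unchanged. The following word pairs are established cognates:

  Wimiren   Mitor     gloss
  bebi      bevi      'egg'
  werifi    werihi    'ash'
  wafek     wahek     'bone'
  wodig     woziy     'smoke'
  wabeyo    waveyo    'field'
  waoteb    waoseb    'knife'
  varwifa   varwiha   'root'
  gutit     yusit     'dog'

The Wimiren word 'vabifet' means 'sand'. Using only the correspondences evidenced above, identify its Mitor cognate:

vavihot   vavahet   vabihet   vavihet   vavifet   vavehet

vavihet

bebi ~ bevi — Wimiren b corresponds to Mitor v between vowels (before a front vowel).
wafek ~ wahek — Wimiren f corresponds to Mitor h between vowels (before a front vowel).
Applying these to Wimiren 'vabifet':
  vabifet → vavifet   (b→v between vowels (before a front vowel))
  vavifet → vavihet   (f→h between vowels (before a front vowel))
So the Mitor cognate is 'vavihet'.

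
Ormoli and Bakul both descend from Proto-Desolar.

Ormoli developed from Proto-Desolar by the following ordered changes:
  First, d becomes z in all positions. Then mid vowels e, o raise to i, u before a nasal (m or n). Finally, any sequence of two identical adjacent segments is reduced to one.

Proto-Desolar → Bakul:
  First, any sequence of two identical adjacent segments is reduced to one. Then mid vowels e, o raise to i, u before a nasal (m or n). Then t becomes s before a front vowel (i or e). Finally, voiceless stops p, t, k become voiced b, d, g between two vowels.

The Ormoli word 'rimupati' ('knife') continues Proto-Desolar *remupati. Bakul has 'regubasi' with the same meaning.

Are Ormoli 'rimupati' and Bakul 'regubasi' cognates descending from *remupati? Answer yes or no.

no

Derive the expected Bakul reflex of *remupati:
Bakul: start from *remupati.
  rule 1: no change — remupati
  rule 2 (pre-nasal raising): remupati → rimupati
  rule 3 (palatalisation): rimupati → rimupasi
  rule 4 (intervocalic voicing): rimupasi → rimubasi
  ⇒ Bakul rimubasi
The regular Bakul reflex would be 'rimubasi', but the attested form is 'regubasi'. The correspondence is irregular, so they are not cognates (the Bakul form has a different source).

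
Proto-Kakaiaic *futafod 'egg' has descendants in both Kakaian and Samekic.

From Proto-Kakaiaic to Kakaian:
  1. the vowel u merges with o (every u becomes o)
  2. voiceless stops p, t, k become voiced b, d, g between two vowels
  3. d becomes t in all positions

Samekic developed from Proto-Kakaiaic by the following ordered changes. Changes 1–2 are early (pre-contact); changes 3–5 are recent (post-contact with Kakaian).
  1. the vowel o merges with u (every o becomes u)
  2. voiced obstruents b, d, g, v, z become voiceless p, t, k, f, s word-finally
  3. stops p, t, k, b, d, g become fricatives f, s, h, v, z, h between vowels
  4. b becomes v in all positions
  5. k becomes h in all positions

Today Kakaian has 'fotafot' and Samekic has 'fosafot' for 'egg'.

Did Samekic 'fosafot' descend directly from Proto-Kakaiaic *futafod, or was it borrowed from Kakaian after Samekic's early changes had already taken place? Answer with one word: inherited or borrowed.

If inherited, *futafod would pass through all of Samekic's changes:
Samekic: *futafod > futafud > futafut > fusafut  (by vowel merger, final devoicing, intervocalic lenition)
If borrowed from Kakaian 'fotafot' after the early changes, it would undergo only the recent ones:
  rule 3 (intervocalic lenition): fotafot → fosafot
  rule 4 (unconditioned shift): no change (fosafot)
  rule 5 (unconditioned shift): no change (fosafot)
  ⇒ as a loan: fosafot
Samekic 'fosafot' matches the loan outcome 'fosafot', not the inherited 'fusafut' — it skipped the early Samekic changes, so it was borrowed from Kakaian.

borrowed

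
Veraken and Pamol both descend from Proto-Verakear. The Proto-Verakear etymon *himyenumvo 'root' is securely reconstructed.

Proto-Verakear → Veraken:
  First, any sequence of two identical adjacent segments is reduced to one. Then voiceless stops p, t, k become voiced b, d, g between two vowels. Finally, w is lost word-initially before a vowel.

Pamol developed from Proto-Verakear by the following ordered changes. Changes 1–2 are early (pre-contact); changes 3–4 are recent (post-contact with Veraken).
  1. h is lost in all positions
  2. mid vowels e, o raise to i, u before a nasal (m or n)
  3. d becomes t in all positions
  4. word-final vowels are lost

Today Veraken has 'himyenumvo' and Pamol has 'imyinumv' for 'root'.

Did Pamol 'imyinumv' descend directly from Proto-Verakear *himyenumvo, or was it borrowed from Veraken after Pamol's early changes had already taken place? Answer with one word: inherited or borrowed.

inherited

If inherited, *himyenumvo would pass through all of Pamol's changes:
Pamol: *himyenumvo
  himyenumvo → imyenumvo   [h-loss]
  imyenumvo → imyinumvo   [pre-nasal raising]
  imyinumvo (rule 3 does not apply)
  imyinumvo → imyinumv   [apocope]
  giving Pamol imyinumv.
If borrowed from Veraken 'himyenumvo' after the early changes, it would undergo only the recent ones:
  rule 3 (unconditioned shift): no change (himyenumvo)
  rule 4 (apocope): himyenumvo → himyenumv
  ⇒ as a loan: himyenumv
Pamol 'imyinumv' matches the inherited outcome exactly, so it is an inherited cognate, not a loan.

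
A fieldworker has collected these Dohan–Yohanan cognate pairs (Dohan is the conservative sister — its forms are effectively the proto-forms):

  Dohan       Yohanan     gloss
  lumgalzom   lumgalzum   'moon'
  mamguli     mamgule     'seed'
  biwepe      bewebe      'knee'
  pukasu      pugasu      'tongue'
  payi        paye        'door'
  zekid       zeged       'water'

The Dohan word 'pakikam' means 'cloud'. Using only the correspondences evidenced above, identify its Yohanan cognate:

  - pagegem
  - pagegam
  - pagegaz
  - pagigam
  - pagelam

pagegam

zekid ~ zeged — Dohan k corresponds to Yohanan g between vowels (before a front vowel).
biwepe ~ bewebe, zekid ~ zeged — Dohan i corresponds to Yohanan e after a consonant, before a consonant other than r, m, n, p, b, f, v.
pukasu ~ pugasu — Dohan k corresponds to Yohanan g between vowels (before a back vowel).
Applying these to Dohan 'pakikam':
  pakikam → pagikam   (k→g between vowels (before a front vowel))
  pagikam → pagekam   (i→e after a consonant, before a consonant other than r, m, n, p, b, f, v)
  pagekam → pagegam   (k→g between vowels (before a back vowel))
So the Yohanan cognate is 'pagegam'.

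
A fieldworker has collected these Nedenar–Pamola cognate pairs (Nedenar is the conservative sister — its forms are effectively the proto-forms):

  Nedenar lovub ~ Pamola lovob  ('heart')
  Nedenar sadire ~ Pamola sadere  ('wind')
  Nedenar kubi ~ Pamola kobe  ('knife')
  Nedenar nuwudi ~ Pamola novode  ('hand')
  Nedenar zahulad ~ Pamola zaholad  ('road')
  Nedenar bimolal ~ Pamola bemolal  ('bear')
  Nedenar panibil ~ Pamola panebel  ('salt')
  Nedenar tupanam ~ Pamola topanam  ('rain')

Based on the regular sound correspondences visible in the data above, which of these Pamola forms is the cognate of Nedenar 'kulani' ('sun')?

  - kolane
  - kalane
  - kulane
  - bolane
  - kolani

nuwudi ~ novode, zahulad ~ zaholad — Nedenar u corresponds to Pamola o after a consonant, before a consonant other than r, m, n, p, b, f, v.
kubi ~ kobe, nuwudi ~ novode — Nedenar i corresponds to Pamola e word-finally.
Applying these to Nedenar 'kulani':
  kulani → kolani   (u→o after a consonant, before a consonant other than r, m, n, p, b, f, v)
  kolani → kolane   (i→e word-finally)
So the Pamola cognate is 'kolane'.

kolane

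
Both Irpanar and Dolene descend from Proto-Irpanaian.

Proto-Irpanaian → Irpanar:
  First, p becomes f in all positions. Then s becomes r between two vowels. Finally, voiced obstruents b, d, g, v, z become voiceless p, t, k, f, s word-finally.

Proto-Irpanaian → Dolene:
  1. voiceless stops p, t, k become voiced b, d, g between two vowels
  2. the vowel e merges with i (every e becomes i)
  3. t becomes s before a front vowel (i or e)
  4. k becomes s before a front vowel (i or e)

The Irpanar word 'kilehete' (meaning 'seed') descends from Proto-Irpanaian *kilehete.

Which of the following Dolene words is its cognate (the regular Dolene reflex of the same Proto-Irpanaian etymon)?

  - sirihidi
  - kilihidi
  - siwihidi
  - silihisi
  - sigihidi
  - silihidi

Dolene: start from *kilehete.
  rule 1 (intervocalic voicing): kilehete → kilehede
  rule 2 (vowel merger): kilehede → kilihidi
  rule 3: no change — kilihidi
  rule 4 (palatalisation): kilihidi → silihidi
  ⇒ Dolene silihidi
The other candidates each miss or misapply at least one Dolene change.

silihidi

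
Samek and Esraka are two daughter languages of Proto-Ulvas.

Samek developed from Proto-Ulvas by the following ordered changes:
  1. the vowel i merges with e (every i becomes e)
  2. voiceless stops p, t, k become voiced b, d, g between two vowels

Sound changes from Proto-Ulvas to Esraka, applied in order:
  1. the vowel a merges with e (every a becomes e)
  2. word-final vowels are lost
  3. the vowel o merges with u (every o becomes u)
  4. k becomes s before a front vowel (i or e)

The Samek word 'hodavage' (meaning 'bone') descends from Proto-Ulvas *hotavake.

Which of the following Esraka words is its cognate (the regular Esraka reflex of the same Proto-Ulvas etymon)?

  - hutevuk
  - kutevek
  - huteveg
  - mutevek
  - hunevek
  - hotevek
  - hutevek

Esraka: start from *hotavake.
  rule 1 (vowel merger): hotavake → hoteveke
  rule 2 (apocope): hoteveke → hotevek
  rule 3 (vowel merger): hotevek → hutevek
  rule 4: no change — hutevek
  ⇒ Esraka hutevek
Only 'hutevek' matches the regular Esraka development of *hotavake.

hutevek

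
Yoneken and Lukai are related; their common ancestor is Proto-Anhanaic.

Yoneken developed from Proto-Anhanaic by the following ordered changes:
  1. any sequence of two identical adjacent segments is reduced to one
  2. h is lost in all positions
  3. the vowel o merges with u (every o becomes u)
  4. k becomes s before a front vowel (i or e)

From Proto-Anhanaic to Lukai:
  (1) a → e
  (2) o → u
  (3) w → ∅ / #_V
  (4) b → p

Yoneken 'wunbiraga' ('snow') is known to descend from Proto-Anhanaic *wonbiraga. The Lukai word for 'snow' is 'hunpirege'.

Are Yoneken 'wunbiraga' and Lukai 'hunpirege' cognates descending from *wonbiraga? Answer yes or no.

Derive the expected Lukai reflex of *wonbiraga:
Lukai: *wonbiraga
  wonbiraga → wonbirege   [vowel merger]
  wonbirege → wunbirege   [vowel merger]
  wunbirege → unbirege   [glide loss]
  unbirege → unpirege   [unconditioned shift]
  giving Lukai unpirege.
The regular Lukai reflex would be 'unpirege', but the attested form is 'hunpirege'. The correspondence is irregular, so they are not cognates (the Lukai form has a different source).

no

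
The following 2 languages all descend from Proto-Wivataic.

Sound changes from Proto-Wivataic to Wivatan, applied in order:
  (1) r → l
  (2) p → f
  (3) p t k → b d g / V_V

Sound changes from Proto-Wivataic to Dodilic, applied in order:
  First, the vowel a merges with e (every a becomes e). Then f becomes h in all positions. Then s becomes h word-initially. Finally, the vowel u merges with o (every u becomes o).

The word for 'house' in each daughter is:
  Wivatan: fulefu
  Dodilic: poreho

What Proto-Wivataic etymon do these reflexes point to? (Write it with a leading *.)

Position 3: Wivatan has l, Dodilic has r. Dodilic preserves r here (none of its changes turn any other segment into r), so the proto-segment is *r.
Position 1: Wivatan has f, Dodilic has p. Dodilic preserves p here (none of its changes turn any other segment into p), so the proto-segment is *p.
Continuing position by position gives *purefu; check it forward:
Wivatan: start from *purefu.
  rule 1 (unconditioned shift): purefu → pulefu
  rule 2 (unconditioned shift): pulefu → fulefu
  rule 3: no change — fulefu
  ⇒ Wivatan fulefu
Dodilic: start from *purefu.
  rule 1: no change — purefu
  rule 2 (unconditioned shift): purefu → purehu
  rule 3: no change — purehu
  rule 4 (vowel merger): purehu → poreho
  ⇒ Dodilic poreho
*purefu is the unique common source.

*purefu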